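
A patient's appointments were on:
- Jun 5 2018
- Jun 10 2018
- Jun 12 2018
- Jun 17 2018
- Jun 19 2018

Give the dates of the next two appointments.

Jun 24 2018, Jun 26 2018

The gap pattern 5, 2, 5, 2 repeats every 2 events.
These are the Tuesdays and Sundays of each week.
Next Sunday: Jun 24 2018.
Next Tuesday: Jun 26 2018.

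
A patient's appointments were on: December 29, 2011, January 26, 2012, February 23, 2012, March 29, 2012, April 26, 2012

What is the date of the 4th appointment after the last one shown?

Every date is a Thursday; gaps 28, 28, 35, 28 days.
Each is the last Thursday of its month (at least one falls on the 29th or later, ruling out '4th Thursday').
Last Thursday of May 2012: May 31, 2012.
June 2012 ends with Thursday June 28, 2012.
Last Thursday of July 2012: July 26, 2012.
Last Thursday of August 2012: August 30, 2012.

August 30, 2012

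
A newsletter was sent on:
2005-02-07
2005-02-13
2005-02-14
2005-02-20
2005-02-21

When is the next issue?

Gaps: 6, 1, 6, 1 days — not constant, but cyclic with period 2.
The events fall on every Monday and Sunday.
Next Sunday: 2005-02-27.

2005-02-27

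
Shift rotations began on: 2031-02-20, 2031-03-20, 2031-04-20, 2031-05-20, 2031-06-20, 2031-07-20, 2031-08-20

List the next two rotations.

2031-09-20, 2031-10-20

Gaps: 28, 31, 30, 31, 30, 31 days — not constant. Every event is on the 20th of the month.
Pattern: the 20th of each month.
September 2031: 2031-09-20.
Next: October 2031 → 2031-10-20.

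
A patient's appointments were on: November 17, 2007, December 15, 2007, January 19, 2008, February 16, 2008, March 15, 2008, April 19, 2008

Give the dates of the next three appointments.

These are Saturdays at 28- or 35-day spacing (28, 35, 28, 28, 35).
The pattern: 3rd Saturday of the month.
3rd Saturday of May 2008: May 17, 2008.
3rd Saturday of June 2008: June 21, 2008.
3rd Saturday of July 2008: July 19, 2008.

May 17, 2008; June 21, 2008; July 19, 2008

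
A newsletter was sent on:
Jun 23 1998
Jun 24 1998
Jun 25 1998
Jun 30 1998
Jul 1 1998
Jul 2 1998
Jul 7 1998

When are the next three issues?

Jul 8 1998, Jul 9 1998, Jul 14 1998

Gaps: 1, 1, 5, 1, 1, 5 days — not constant, but cyclic with period 3.
The events fall on every Tuesday, Wednesday and Thursday.
Next Wednesday: Jul 8 1998.
The following Thursday is Jul 9 1998.
Next Tuesday: Jul 14 1998.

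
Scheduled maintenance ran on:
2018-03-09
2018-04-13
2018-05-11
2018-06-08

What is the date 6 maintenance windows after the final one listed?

All dates are Fridays, 35, 28, 28 days apart.
Specifically, the 2nd Friday of each month.
July 2018 — 2nd Friday is 2018-07-13.
2nd Friday of August 2018: 2018-08-10.
2nd Friday of September 2018: 2018-09-14.
2nd Friday of October 2018: 2018-10-12.
2nd Friday of November 2018: 2018-11-09.
December 2018 — 2nd Friday is 2018-12-14.

2018-12-14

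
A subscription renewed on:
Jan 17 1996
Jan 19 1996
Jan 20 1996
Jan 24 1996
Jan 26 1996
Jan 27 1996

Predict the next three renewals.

The gap pattern 2, 1, 4, 2, 1 repeats every 3 events.
These are the Wednesdays, Fridays and Saturdays of each week.
Next Wednesday: Jan 31 1996.
Next Friday: Feb 2 1996.
Next Saturday: Feb 3 1996.

Jan 31 1996, Feb 2 1996, Feb 3 1996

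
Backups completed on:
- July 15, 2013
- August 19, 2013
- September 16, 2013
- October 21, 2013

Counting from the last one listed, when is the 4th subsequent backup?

Gaps: 35, 28, 35 days — a mix of 28 and 35. Every date is a Monday.
Each is the 3rd Monday of its month.
November 2013 — 3rd Monday is November 18, 2013.
December 2013 — 3rd Monday is December 16, 2013.
3rd Monday of January 2014: January 20, 2014.
February 2014 — 3rd Monday is February 17, 2014.

February 17, 2014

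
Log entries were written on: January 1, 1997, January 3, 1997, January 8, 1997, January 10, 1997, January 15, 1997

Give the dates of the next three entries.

January 17, 1997; January 22, 1997; January 24, 1997

Gaps: 2, 5, 2, 5 days — not constant, but cyclic with period 2.
The events fall on every Wednesday and Friday.
Next Friday: January 17, 1997.
The following Wednesday is January 22, 1997.
The following Friday is January 24, 1997.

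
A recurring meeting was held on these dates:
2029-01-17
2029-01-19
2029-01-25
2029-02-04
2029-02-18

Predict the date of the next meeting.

2029-03-08

Intervals are 2, 6, 10, 14 days — an arithmetic progression with common difference 4.
Next gap: 18 days. 2029-02-18 + 18 days = 2029-03-08.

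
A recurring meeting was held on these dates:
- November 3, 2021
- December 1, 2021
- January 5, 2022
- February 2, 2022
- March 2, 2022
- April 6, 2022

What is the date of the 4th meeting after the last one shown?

August 3, 2022

Gaps: 28, 35, 28, 28, 35 days — a mix of 28 and 35. Every date is a Wednesday.
Each is the 1st Wednesday of its month.
1st Wednesday of May 2022: May 4, 2022.
1st Wednesday of June 2022: June 1, 2022.
1st Wednesday of July 2022: July 6, 2022.
August 2022 — 1st Wednesday is August 3, 2022.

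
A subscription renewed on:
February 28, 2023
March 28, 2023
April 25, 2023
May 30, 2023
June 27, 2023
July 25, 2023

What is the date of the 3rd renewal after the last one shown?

October 31, 2023

Every date is a Tuesday; gaps 28, 28, 35, 28, 28 days.
Each is the last Tuesday of its month (at least one falls on the 29th or later, ruling out '4th Tuesday').
August 2023 ends with Tuesday August 29, 2023.
September 2023 ends with Tuesday September 26, 2023.
Last Tuesday of October 2023: October 31, 2023.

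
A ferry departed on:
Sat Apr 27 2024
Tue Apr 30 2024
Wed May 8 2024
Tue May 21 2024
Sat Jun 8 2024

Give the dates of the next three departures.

Mon Jul 1 2024, Mon Jul 29 2024, Sat Aug 31 2024

The spacing grows by 5 each time: 3, 8, 13, 18 days.
Next gap: 23 days. Sat Jun 8 2024 + 23 days = Mon Jul 1 2024.
Next gap: 28 days. Mon Jul 1 2024 + 28 days = Mon Jul 29 2024.
Next gap: 33 days. Mon Jul 29 2024 + 33 days = Sat Aug 31 2024.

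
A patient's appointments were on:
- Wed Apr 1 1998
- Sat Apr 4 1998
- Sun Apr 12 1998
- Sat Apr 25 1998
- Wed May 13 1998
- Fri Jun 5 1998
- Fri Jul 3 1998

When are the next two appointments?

Wed Aug 5 1998, Sat Sep 12 1998

The spacing grows by 5 each time: 3, 8, 13, 18, 23, 28 days.
Next gap: 33 days. Fri Jul 3 1998 + 33 days = Wed Aug 5 1998.
Next gap: 38 days. Wed Aug 5 1998 + 38 days = Sat Sep 12 1998.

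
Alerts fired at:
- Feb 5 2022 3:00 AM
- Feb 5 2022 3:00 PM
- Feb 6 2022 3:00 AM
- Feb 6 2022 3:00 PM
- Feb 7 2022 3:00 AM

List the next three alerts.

Feb 7 2022 3:00 PM, Feb 8 2022 3:00 AM, Feb 8 2022 3:00 PM

Spacing: 12, 12, 12, 12 h — constant 12 h.
Feb 7 2022 3:00 AM + 12 h = Feb 7 2022 3:00 PM.
Feb 7 2022 3:00 PM + 12 h = Feb 8 2022 3:00 AM.
Feb 8 2022 3:00 AM + 12 h = Feb 8 2022 3:00 PM.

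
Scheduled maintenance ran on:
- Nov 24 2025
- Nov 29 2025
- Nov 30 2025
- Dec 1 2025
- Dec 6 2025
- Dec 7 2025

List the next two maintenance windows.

Dec 8 2025, Dec 13 2025

Every event lands on a Monday or Saturday or Sunday (gaps cycle 5, 1, 1, 5, 1).
So the schedule is: every Monday, Saturday and Sunday.
Next Monday: Dec 8 2025.
Next Saturday: Dec 13 2025.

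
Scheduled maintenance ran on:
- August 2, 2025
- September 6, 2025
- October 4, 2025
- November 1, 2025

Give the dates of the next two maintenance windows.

Gaps: 35, 28, 28 days — a mix of 28 and 35. Every date is a Saturday.
Each is the 1st Saturday of its month.
December 2025 — 1st Saturday is December 6, 2025.
January 2026 — 1st Saturday is January 3, 2026.

December 6, 2025; January 3, 2026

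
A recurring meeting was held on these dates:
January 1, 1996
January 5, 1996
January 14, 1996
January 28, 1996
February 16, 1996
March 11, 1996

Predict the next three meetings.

April 9, 1996; May 13, 1996; June 21, 1996

Intervals are 4, 9, 14, 19, 24 days — an arithmetic progression with common difference 5.
Next gap: 29 days. March 11, 1996 + 29 days = April 9, 1996.
Next gap: 34 days. April 9, 1996 + 34 days = May 13, 1996.
Next gap: 39 days. May 13, 1996 + 39 days = June 21, 1996.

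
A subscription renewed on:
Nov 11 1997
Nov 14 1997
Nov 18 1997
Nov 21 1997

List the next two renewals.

Nov 25 1997, Nov 28 1997

Gaps: 3, 4, 3 days — not constant, but cyclic with period 2.
The events fall on every Tuesday and Friday.
Next Tuesday: Nov 25 1997.
The following Friday is Nov 28 1997.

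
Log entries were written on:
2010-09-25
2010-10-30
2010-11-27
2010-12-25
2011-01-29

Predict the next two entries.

Every date is a Saturday; gaps 35, 28, 28, 35 days.
Each is the last Saturday of its month (at least one falls on the 29th or later, ruling out '4th Saturday').
February 2011 ends with Saturday 2011-02-26.
Last Saturday of March 2011: 2011-03-26.

2011-02-26, 2011-03-26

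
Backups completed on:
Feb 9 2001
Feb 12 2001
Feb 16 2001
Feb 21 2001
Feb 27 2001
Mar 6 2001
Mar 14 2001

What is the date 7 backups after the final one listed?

Gaps: 3, 4, 5, 6, 7, 8 days — each gap is 1 larger than the previous one.
Next gap: 9 days. Mar 14 2001 + 9 days = Mar 23 2001.
Next gap: 10 days. Mar 23 2001 + 10 days = Apr 2 2001.
Next gap: 11 days. Apr 2 2001 + 11 days = Apr 13 2001.
Next gap: 12 days. Apr 13 2001 + 12 days = Apr 25 2001.
Next gap: 13 days. Apr 25 2001 + 13 days = May 8 2001.
Next gap: 14 days. May 8 2001 + 14 days = May 22 2001.
Next gap: 15 days. May 22 2001 + 15 days = Jun 6 2001.

Jun 6 2001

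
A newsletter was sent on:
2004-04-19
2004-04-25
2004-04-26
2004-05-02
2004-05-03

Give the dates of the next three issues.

2004-05-09, 2004-05-10, 2004-05-16

Gaps: 6, 1, 6, 1 days — not constant, but cyclic with period 2.
The events fall on every Monday and Sunday.
Next Sunday: 2004-05-09.
The following Monday is 2004-05-10.
Next Sunday: 2004-05-16.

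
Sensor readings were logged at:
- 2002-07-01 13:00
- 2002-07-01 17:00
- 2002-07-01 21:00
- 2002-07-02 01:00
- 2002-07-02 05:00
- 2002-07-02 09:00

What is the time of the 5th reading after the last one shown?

Gaps: 4, 4, 4, 4, 4 hours — each event is 4 hours after the previous one.
2002-07-02 09:00 + 4 h = 2002-07-02 13:00.
2002-07-02 13:00 + 4 h = 2002-07-02 17:00.
2002-07-02 17:00 + 4 h = 2002-07-02 21:00.
2002-07-02 21:00 + 4 h = 2002-07-03 01:00.
2002-07-03 01:00 + 4 h = 2002-07-03 05:00.

2002-07-03 05:00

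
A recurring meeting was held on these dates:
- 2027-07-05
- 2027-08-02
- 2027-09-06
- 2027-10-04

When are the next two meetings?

These are Mondays at 28- or 35-day spacing (28, 35, 28).
The pattern: 1st Monday of the month.
1st Monday of November 2027: 2027-11-01.
December 2027 — 1st Monday is 2027-12-06.

2027-11-01, 2027-12-06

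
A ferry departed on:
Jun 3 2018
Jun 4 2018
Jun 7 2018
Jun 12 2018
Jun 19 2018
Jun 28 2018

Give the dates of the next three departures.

Jul 9 2018, Jul 22 2018, Aug 6 2018

The spacing grows by 2 each time: 1, 3, 5, 7, 9 days.
Next gap: 11 days. Jun 28 2018 + 11 days = Jul 9 2018.
Next gap: 13 days. Jul 9 2018 + 13 days = Jul 22 2018.
Next gap: 15 days. Jul 22 2018 + 15 days = Aug 6 2018.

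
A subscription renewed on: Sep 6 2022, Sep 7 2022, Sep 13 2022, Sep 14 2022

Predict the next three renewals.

Gaps: 1, 6, 1 days — not constant, but cyclic with period 2.
The events fall on every Tuesday and Wednesday.
Next Tuesday: Sep 20 2022.
Next Wednesday: Sep 21 2022.
Next Tuesday: Sep 27 2022.

Sep 20 2022, Sep 21 2022, Sep 27 2022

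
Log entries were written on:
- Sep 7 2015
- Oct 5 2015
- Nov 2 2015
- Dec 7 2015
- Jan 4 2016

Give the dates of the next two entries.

Gaps: 28, 28, 35, 28 days — a mix of 28 and 35. Every date is a Monday.
Each is the 1st Monday of its month.
1st Monday of February 2016: Feb 1 2016.
March 2016 — 1st Monday is Mar 7 2016.

Feb 1 2016, Mar 7 2016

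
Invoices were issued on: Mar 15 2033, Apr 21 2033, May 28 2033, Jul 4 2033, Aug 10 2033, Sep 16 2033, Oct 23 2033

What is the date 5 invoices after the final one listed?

Apr 26 2034

Gaps between consecutive events: 37, 37, 37, 37, 37, 37 days — a constant 37-day interval.
Oct 23 2033 + 37 days = Nov 29 2033.
Nov 29 2033 + 37 days = Jan 5 2034.
Jan 5 2034 + 37 days = Feb 11 2034.
Feb 11 2034 + 37 days = Mar 20 2034.
Mar 20 2034 + 37 days = Apr 26 2034.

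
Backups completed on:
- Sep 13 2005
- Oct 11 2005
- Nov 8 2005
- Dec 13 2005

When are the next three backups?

Jan 10 2006, Feb 14 2006, Mar 14 2006

All dates are Tuesdays, 28, 28, 35 days apart.
Specifically, the 2nd Tuesday of each month.
January 2006 — 2nd Tuesday is Jan 10 2006.
2nd Tuesday of February 2006: Feb 14 2006.
2nd Tuesday of March 2006: Mar 14 2006.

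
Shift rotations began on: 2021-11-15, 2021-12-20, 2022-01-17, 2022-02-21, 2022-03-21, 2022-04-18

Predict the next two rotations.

2022-05-16, 2022-06-20

These are Mondays at 28- or 35-day spacing (35, 28, 35, 28, 28).
The pattern: 3rd Monday of the month.
3rd Monday of May 2022: 2022-05-16.
3rd Monday of June 2022: 2022-06-20.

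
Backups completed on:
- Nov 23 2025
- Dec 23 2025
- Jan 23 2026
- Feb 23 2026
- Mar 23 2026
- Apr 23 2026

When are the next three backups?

The day-of-month is always 23 (30, 31, 31, 28, 31 days between events).
So this recurs on the 23rd of each month.
May 2026: May 23 2026.
June 2026: Jun 23 2026.
July 2026: Jul 23 2026.

May 23 2026, Jun 23 2026, Jul 23 2026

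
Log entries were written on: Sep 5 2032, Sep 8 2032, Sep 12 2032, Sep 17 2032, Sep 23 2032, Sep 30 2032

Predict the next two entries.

Intervals are 3, 4, 5, 6, 7 days — an arithmetic progression with common difference 1.
Next gap: 8 days. Sep 30 2032 + 8 days = Oct 8 2032.
Next gap: 9 days. Oct 8 2032 + 9 days = Oct 17 2032.

Oct 8 2032, Oct 17 2032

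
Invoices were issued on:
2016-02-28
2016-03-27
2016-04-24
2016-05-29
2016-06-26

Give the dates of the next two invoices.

2016-07-31, 2016-08-28

These are Sundays with 28, 28, 35, 28-day gaps.
Each is the final Sunday of its month — 2016-05-29 is past the 28th, so '4th Sunday' doesn't fit.
Last Sunday of July 2016: 2016-07-31.
August 2016 ends with Sunday 2016-08-28.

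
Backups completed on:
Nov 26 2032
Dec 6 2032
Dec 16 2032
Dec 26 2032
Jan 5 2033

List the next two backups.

Gaps between consecutive events: 10, 10, 10, 10 days — a constant 10-day interval.
Jan 5 2033 + 10 days = Jan 15 2033.
Jan 15 2033 + 10 days = Jan 25 2033.

Jan 15 2033, Jan 25 2033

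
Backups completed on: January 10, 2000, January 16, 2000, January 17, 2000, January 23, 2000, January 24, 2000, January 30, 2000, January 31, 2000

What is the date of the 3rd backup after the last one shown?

The gap pattern 6, 1, 6, 1, 6, 1 repeats every 2 events.
These are the Mondays and Sundays of each week.
The following Sunday is February 6, 2000.
Next Monday: February 7, 2000.
The following Sunday is February 13, 2000.

February 13, 2000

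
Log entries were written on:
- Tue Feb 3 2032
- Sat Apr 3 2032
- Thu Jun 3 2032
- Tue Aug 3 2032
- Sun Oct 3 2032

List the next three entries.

Fri Dec 3 2032, Thu Feb 3 2033, Sun Apr 3 2033

The day-of-month is always 3 (60, 61, 61, 61 days between events).
So this recurs on the 3rd of every 2 months.
December 2032: Fri Dec 3 2032.
February 2033: Thu Feb 3 2033.
Next: April 2033 → Sun Apr 3 2033.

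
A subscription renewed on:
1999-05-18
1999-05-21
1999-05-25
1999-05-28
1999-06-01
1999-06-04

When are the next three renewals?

Every event lands on a Tuesday or Friday (gaps cycle 3, 4, 3, 4, 3).
So the schedule is: every Tuesday and Friday.
Next Tuesday: 1999-06-08.
The following Friday is 1999-06-11.
Next Tuesday: 1999-06-15.

1999-06-08, 1999-06-11, 1999-06-15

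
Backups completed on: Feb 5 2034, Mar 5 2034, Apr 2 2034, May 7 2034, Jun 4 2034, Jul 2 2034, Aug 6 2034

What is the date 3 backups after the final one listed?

Nov 5 2034

Gaps: 28, 28, 35, 28, 28, 35 days — a mix of 28 and 35. Every date is a Sunday.
Each is the 1st Sunday of its month.
September 2034 — 1st Sunday is Sep 3 2034.
1st Sunday of October 2034: Oct 1 2034.
November 2034 — 1st Sunday is Nov 5 2034.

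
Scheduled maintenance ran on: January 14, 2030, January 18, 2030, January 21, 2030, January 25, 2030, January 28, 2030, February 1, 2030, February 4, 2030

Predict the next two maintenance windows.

February 8, 2030; February 11, 2030

Every event lands on a Monday or Friday (gaps cycle 4, 3, 4, 3, 4, 3).
So the schedule is: every Monday and Friday.
The following Friday is February 8, 2030.
The following Monday is February 11, 2030.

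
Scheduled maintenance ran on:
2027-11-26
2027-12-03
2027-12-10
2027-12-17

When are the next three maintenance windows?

Gaps between consecutive events: 7, 7, 7 days — a constant 7-day interval.
2027-12-17 + 7 days = 2027-12-24.
2027-12-24 + 7 days = 2027-12-31.
2027-12-31 + 7 days = 2028-01-07.

2027-12-24, 2027-12-31, 2028-01-07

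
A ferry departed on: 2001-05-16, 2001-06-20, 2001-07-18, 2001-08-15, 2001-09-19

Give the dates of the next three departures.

2001-10-17, 2001-11-21, 2001-12-19

These are Wednesdays at 28- or 35-day spacing (35, 28, 28, 35).
The pattern: 3rd Wednesday of the month.
3rd Wednesday of October 2001: 2001-10-17.
November 2001 — 3rd Wednesday is 2001-11-21.
December 2001 — 3rd Wednesday is 2001-12-19.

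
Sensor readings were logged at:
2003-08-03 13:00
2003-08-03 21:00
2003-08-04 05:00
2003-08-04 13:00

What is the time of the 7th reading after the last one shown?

The interval is a steady 8 hours (8, 8, 8).
2003-08-04 13:00 + 8 h = 2003-08-04 21:00.
2003-08-04 21:00 + 8 h = 2003-08-05 05:00.
2003-08-05 05:00 + 8 h = 2003-08-05 13:00.
2003-08-05 13:00 + 8 h = 2003-08-05 21:00.
2003-08-05 21:00 + 8 h = 2003-08-06 05:00.
2003-08-06 05:00 + 8 h = 2003-08-06 13:00.
2003-08-06 13:00 + 8 h = 2003-08-06 21:00.

2003-08-06 21:00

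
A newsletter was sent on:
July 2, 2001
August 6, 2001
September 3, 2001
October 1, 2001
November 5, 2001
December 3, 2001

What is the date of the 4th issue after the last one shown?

April 1, 2002

Gaps: 35, 28, 28, 35, 28 days — a mix of 28 and 35. Every date is a Monday.
Each is the 1st Monday of its month.
1st Monday of January 2002: January 7, 2002.
1st Monday of February 2002: February 4, 2002.
March 2002 — 1st Monday is March 4, 2002.
April 2002 — 1st Monday is April 1, 2002.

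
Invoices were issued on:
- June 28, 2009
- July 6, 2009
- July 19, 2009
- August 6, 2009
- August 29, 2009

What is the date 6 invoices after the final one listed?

Gaps: 8, 13, 18, 23 days — each gap is 5 larger than the previous one.
Next gap: 28 days. August 29, 2009 + 28 days = September 26, 2009.
Next gap: 33 days. September 26, 2009 + 33 days = October 29, 2009.
Next gap: 38 days. October 29, 2009 + 38 days = December 6, 2009.
Next gap: 43 days. December 6, 2009 + 43 days = January 18, 2010.
Next gap: 48 days. January 18, 2010 + 48 days = March 7, 2010.
Next gap: 53 days. March 7, 2010 + 53 days = April 29, 2010.

April 29, 2010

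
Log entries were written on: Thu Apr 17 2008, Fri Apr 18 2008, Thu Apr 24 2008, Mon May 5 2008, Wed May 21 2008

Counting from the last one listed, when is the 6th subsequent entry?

Intervals are 1, 6, 11, 16 days — an arithmetic progression with common difference 5.
Next gap: 21 days. Wed May 21 2008 + 21 days = Wed Jun 11 2008.
Next gap: 26 days. Wed Jun 11 2008 + 26 days = Mon Jul 7 2008.
Next gap: 31 days. Mon Jul 7 2008 + 31 days = Thu Aug 7 2008.
Next gap: 36 days. Thu Aug 7 2008 + 36 days = Fri Sep 12 2008.
Next gap: 41 days. Fri Sep 12 2008 + 41 days = Thu Oct 23 2008.
Next gap: 46 days. Thu Oct 23 2008 + 46 days = Mon Dec 8 2008.

Mon Dec 8 2008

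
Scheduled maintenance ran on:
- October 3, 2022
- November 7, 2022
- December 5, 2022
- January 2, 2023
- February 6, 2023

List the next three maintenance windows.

All dates are Mondays, 35, 28, 28, 35 days apart.
Specifically, the 1st Monday of each month.
1st Monday of March 2023: March 6, 2023.
1st Monday of April 2023: April 3, 2023.
May 2023 — 1st Monday is May 1, 2023.

March 6, 2023; April 3, 2023; May 1, 2023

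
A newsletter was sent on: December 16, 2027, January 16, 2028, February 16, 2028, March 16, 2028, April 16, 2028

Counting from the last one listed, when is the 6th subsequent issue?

Each date is the 16th; the gaps (31, 31, 29, 31) track the month lengths.
The rule is the 16th of each month.
May 2028: May 16, 2028.
Next: June 2028 → June 16, 2028.
Next: July 2028 → July 16, 2028.
Next: August 2028 → August 16, 2028.
Next: September 2028 → September 16, 2028.
Next: October 2028 → October 16, 2028.

October 16, 2028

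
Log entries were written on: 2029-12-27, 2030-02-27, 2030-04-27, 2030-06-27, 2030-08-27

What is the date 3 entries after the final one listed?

The day-of-month is always 27 (62, 59, 61, 61 days between events).
So this recurs on the 27th of every 2 months.
Next: October 2030 → 2030-10-27.
December 2030: 2030-12-27.
Next: February 2031 → 2031-02-27.

2031-02-27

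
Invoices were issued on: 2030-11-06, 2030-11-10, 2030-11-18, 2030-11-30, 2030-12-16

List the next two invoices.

Intervals are 4, 8, 12, 16 days — an arithmetic progression with common difference 4.
Next gap: 20 days. 2030-12-16 + 20 days = 2031-01-05.
Next gap: 24 days. 2031-01-05 + 24 days = 2031-01-29.

2031-01-05, 2031-01-29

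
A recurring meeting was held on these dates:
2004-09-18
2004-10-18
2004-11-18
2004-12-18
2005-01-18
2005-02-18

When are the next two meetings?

2005-03-18, 2005-04-18

Gaps: 30, 31, 30, 31, 31 days — not constant. Every event is on the 18th of the month.
Pattern: the 18th of each month.
March 2005: 2005-03-18.
April 2005: 2005-04-18.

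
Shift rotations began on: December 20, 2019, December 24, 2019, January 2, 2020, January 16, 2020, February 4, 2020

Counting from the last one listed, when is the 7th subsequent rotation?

Gaps: 4, 9, 14, 19 days — each gap is 5 larger than the previous one.
Next gap: 24 days. February 4, 2020 + 24 days = February 28, 2020.
Next gap: 29 days. February 28, 2020 + 29 days = March 28, 2020.
Next gap: 34 days. March 28, 2020 + 34 days = May 1, 2020.
Next gap: 39 days. May 1, 2020 + 39 days = June 9, 2020.
Next gap: 44 days. June 9, 2020 + 44 days = July 23, 2020.
Next gap: 49 days. July 23, 2020 + 49 days = September 10, 2020.
Next gap: 54 days. September 10, 2020 + 54 days = November 3, 2020.

November 3, 2020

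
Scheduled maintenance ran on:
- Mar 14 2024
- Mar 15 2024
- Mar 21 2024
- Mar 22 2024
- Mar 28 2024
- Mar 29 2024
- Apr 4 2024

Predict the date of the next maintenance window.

The gap pattern 1, 6, 1, 6, 1, 6 repeats every 2 events.
These are the Thursdays and Fridays of each week.
Next Friday: Apr 5 2024.

Apr 5 2024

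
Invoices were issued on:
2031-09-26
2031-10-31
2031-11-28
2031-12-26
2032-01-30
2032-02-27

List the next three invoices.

All Fridays; the gaps (35, 28, 28, 35, 28) vary with month length.
This is the last Friday of each month.
Last Friday of March 2032: 2032-03-26.
Last Friday of April 2032: 2032-04-30.
May 2032 ends with Friday 2032-05-28.

2032-03-26, 2032-04-30, 2032-05-28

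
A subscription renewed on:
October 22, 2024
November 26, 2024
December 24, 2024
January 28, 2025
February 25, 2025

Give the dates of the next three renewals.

March 25, 2025; April 22, 2025; May 27, 2025

These are Tuesdays at 28- or 35-day spacing (35, 28, 35, 28).
The pattern: 4th Tuesday of the month.
4th Tuesday of March 2025: March 25, 2025.
4th Tuesday of April 2025: April 22, 2025.
4th Tuesday of May 2025: May 27, 2025.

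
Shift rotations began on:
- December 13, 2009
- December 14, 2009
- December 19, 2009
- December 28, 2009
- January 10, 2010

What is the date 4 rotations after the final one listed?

Gaps: 1, 5, 9, 13 days — each gap is 4 larger than the previous one.
Next gap: 17 days. January 10, 2010 + 17 days = January 27, 2010.
Next gap: 21 days. January 27, 2010 + 21 days = February 17, 2010.
Next gap: 25 days. February 17, 2010 + 25 days = March 14, 2010.
Next gap: 29 days. March 14, 2010 + 29 days = April 12, 2010.

April 12, 2010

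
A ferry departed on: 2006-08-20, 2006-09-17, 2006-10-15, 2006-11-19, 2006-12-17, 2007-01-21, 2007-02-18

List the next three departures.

All dates are Sundays, 28, 28, 35, 28, 35, 28 days apart.
Specifically, the 3rd Sunday of each month.
March 2007 — 3rd Sunday is 2007-03-18.
April 2007 — 3rd Sunday is 2007-04-15.
May 2007 — 3rd Sunday is 2007-05-20.

2007-03-18, 2007-04-15, 2007-05-20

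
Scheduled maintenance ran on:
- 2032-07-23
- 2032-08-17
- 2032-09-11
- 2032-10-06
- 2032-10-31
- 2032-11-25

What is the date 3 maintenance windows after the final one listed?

Gaps between consecutive events: 25, 25, 25, 25, 25 days — a constant 25-day interval.
2032-11-25 + 25 days = 2032-12-20.
2032-12-20 + 25 days = 2033-01-14.
2033-01-14 + 25 days = 2033-02-08.

2033-02-08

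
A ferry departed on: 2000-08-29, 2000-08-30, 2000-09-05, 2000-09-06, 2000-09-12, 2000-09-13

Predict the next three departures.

2000-09-19, 2000-09-20, 2000-09-26

Gaps: 1, 6, 1, 6, 1 days — not constant, but cyclic with period 2.
The events fall on every Tuesday and Wednesday.
Next Tuesday: 2000-09-19.
The following Wednesday is 2000-09-20.
Next Tuesday: 2000-09-26.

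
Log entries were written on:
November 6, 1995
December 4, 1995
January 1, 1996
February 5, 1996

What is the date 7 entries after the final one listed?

September 2, 1996

Gaps: 28, 28, 35 days — a mix of 28 and 35. Every date is a Monday.
Each is the 1st Monday of its month.
March 1996 — 1st Monday is March 4, 1996.
1st Monday of April 1996: April 1, 1996.
May 1996 — 1st Monday is May 6, 1996.
1st Monday of June 1996: June 3, 1996.
1st Monday of July 1996: July 1, 1996.
1st Monday of August 1996: August 5, 1996.
1st Monday of September 1996: September 2, 1996.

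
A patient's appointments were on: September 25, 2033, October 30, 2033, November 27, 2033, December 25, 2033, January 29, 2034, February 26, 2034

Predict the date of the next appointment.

Every date is a Sunday; gaps 35, 28, 28, 35, 28 days.
Each is the last Sunday of its month (at least one falls on the 29th or later, ruling out '4th Sunday').
March 2034 ends with Sunday March 26, 2034.

March 26, 2034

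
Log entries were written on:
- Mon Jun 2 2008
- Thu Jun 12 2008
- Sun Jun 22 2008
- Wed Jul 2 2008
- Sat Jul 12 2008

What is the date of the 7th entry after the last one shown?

Every event comes 10 days after the last (10, 10, 10, 10).
Sat Jul 12 2008 + 10 days = Tue Jul 22 2008.
Tue Jul 22 2008 + 10 days = Fri Aug 1 2008.
Fri Aug 1 2008 + 10 days = Mon Aug 11 2008.
Mon Aug 11 2008 + 10 days = Thu Aug 21 2008.
Thu Aug 21 2008 + 10 days = Sun Aug 31 2008.
Sun Aug 31 2008 + 10 days = Wed Sep 10 2008.
Wed Sep 10 2008 + 10 days = Sat Sep 20 2008.

Sat Sep 20 2008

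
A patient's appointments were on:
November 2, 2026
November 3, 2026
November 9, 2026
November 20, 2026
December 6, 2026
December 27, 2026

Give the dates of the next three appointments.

January 22, 2027; February 22, 2027; March 30, 2027

Gaps: 1, 6, 11, 16, 21 days — each gap is 5 larger than the previous one.
Next gap: 26 days. December 27, 2026 + 26 days = January 22, 2027.
Next gap: 31 days. January 22, 2027 + 31 days = February 22, 2027.
Next gap: 36 days. February 22, 2027 + 36 days = March 30, 2027.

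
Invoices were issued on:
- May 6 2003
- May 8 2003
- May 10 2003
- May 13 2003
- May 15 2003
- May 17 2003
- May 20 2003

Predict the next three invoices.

May 22 2003, May 24 2003, May 27 2003

Every event lands on a Tuesday or Thursday or Saturday (gaps cycle 2, 2, 3, 2, 2, 3).
So the schedule is: every Tuesday, Thursday and Saturday.
Next Thursday: May 22 2003.
The following Saturday is May 24 2003.
Next Tuesday: May 27 2003.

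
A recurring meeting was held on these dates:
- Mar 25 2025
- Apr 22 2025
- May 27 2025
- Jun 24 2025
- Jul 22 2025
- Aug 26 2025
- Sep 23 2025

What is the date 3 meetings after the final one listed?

Dec 23 2025

These are Tuesdays at 28- or 35-day spacing (28, 35, 28, 28, 35, 28).
The pattern: 4th Tuesday of the month.
4th Tuesday of October 2025: Oct 28 2025.
November 2025 — 4th Tuesday is Nov 25 2025.
4th Tuesday of December 2025: Dec 23 2025.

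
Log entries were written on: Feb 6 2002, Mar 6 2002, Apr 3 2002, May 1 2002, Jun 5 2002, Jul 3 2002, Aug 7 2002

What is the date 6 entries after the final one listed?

These are Wednesdays at 28- or 35-day spacing (28, 28, 28, 35, 28, 35).
The pattern: 1st Wednesday of the month.
September 2002 — 1st Wednesday is Sep 4 2002.
1st Wednesday of October 2002: Oct 2 2002.
November 2002 — 1st Wednesday is Nov 6 2002.
1st Wednesday of December 2002: Dec 4 2002.
January 2003 — 1st Wednesday is Jan 1 2003.
1st Wednesday of February 2003: Feb 5 2003.

Feb 5 2003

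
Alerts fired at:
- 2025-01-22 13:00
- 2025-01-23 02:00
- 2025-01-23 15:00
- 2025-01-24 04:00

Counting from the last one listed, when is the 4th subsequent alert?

Spacing: 13, 13, 13 h — constant 13 h.
2025-01-24 04:00 + 13 h = 2025-01-24 17:00.
2025-01-24 17:00 + 13 h = 2025-01-25 06:00.
2025-01-25 06:00 + 13 h = 2025-01-25 19:00.
2025-01-25 19:00 + 13 h = 2025-01-26 08:00.

2025-01-26 08:00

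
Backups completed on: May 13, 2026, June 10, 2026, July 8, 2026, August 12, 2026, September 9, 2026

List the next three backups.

October 14, 2026; November 11, 2026; December 9, 2026

Gaps: 28, 28, 35, 28 days — a mix of 28 and 35. Every date is a Wednesday.
Each is the 2nd Wednesday of its month.
October 2026 — 2nd Wednesday is October 14, 2026.
2nd Wednesday of November 2026: November 11, 2026.
2nd Wednesday of December 2026: December 9, 2026.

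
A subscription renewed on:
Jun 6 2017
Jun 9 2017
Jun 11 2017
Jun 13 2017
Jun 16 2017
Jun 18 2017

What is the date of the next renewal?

Every event lands on a Tuesday or Friday or Sunday (gaps cycle 3, 2, 2, 3, 2).
So the schedule is: every Tuesday, Friday and Sunday.
The following Tuesday is Jun 20 2017.

Jun 20 2017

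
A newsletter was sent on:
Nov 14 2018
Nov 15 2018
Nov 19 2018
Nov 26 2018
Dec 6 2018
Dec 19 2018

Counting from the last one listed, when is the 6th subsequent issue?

May 9 2019

The spacing grows by 3 each time: 1, 4, 7, 10, 13 days.
Next gap: 16 days. Dec 19 2018 + 16 days = Jan 4 2019.
Next gap: 19 days. Jan 4 2019 + 19 days = Jan 23 2019.
Next gap: 22 days. Jan 23 2019 + 22 days = Feb 14 2019.
Next gap: 25 days. Feb 14 2019 + 25 days = Mar 11 2019.
Next gap: 28 days. Mar 11 2019 + 28 days = Apr 8 2019.
Next gap: 31 days. Apr 8 2019 + 31 days = May 9 2019.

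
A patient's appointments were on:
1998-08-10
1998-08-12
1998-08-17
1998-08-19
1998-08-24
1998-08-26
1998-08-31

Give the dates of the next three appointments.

1998-09-02, 1998-09-07, 1998-09-09

The gap pattern 2, 5, 2, 5, 2, 5 repeats every 2 events.
These are the Mondays and Wednesdays of each week.
Next Wednesday: 1998-09-02.
The following Monday is 1998-09-07.
The following Wednesday is 1998-09-09.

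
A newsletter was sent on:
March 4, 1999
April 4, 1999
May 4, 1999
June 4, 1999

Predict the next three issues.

July 4, 1999; August 4, 1999; September 4, 1999

Gaps: 31, 30, 31 days — not constant. Every event is on the 4th of the month.
Pattern: the 4th of each month.
July 1999: July 4, 1999.
Next: August 1999 → August 4, 1999.
September 1999: September 4, 1999.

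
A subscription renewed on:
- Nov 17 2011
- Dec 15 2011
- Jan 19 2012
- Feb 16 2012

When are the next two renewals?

Gaps: 28, 35, 28 days — a mix of 28 and 35. Every date is a Thursday.
Each is the 3rd Thursday of its month.
3rd Thursday of March 2012: Mar 15 2012.
April 2012 — 3rd Thursday is Apr 19 2012.

Mar 15 2012, Apr 19 2012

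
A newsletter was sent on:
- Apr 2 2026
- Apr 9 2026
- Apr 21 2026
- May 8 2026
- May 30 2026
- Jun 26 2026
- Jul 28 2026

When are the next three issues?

Gaps: 7, 12, 17, 22, 27, 32 days — each gap is 5 larger than the previous one.
Next gap: 37 days. Jul 28 2026 + 37 days = Sep 3 2026.
Next gap: 42 days. Sep 3 2026 + 42 days = Oct 15 2026.
Next gap: 47 days. Oct 15 2026 + 47 days = Dec 1 2026.

Sep 3 2026, Oct 15 2026, Dec 1 2026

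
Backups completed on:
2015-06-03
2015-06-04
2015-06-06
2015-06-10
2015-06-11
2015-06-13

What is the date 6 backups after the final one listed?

2015-06-27

Gaps: 1, 2, 4, 1, 2 days — not constant, but cyclic with period 3.
The events fall on every Wednesday, Thursday and Saturday.
The following Wednesday is 2015-06-17.
Next Thursday: 2015-06-18.
Next Saturday: 2015-06-20.
Next Wednesday: 2015-06-24.
The following Thursday is 2015-06-25.
Next Saturday: 2015-06-27.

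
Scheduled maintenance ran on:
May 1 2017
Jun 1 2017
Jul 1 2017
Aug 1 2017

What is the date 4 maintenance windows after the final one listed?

Dec 1 2017

Each date is the 1st; the gaps (31, 30, 31) track the month lengths.
The rule is the 1st of each month.
Next: September 2017 → Sep 1 2017.
Next: October 2017 → Oct 1 2017.
Next: November 2017 → Nov 1 2017.
Next: December 2017 → Dec 1 2017.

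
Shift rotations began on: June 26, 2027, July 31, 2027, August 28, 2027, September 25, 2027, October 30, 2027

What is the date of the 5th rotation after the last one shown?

March 25, 2028

All Saturdays; the gaps (35, 28, 28, 35) vary with month length.
This is the last Saturday of each month.
Last Saturday of November 2027: November 27, 2027.
Last Saturday of December 2027: December 25, 2027.
Last Saturday of January 2028: January 29, 2028.
Last Saturday of February 2028: February 26, 2028.
Last Saturday of March 2028: March 25, 2028.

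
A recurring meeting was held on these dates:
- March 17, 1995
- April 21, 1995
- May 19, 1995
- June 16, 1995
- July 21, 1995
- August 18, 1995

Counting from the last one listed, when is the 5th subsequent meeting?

Gaps: 35, 28, 28, 35, 28 days — a mix of 28 and 35. Every date is a Friday.
Each is the 3rd Friday of its month.
September 1995 — 3rd Friday is September 15, 1995.
October 1995 — 3rd Friday is October 20, 1995.
3rd Friday of November 1995: November 17, 1995.
December 1995 — 3rd Friday is December 15, 1995.
3rd Friday of January 1996: January 19, 1996.

January 19, 1996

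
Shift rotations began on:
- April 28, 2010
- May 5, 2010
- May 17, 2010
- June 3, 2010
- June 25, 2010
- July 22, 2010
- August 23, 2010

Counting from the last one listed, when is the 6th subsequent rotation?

June 16, 2011

Intervals are 7, 12, 17, 22, 27, 32 days — an arithmetic progression with common difference 5.
Next gap: 37 days. August 23, 2010 + 37 days = September 29, 2010.
Next gap: 42 days. September 29, 2010 + 42 days = November 10, 2010.
Next gap: 47 days. November 10, 2010 + 47 days = December 27, 2010.
Next gap: 52 days. December 27, 2010 + 52 days = February 17, 2011.
Next gap: 57 days. February 17, 2011 + 57 days = April 15, 2011.
Next gap: 62 days. April 15, 2011 + 62 days = June 16, 2011.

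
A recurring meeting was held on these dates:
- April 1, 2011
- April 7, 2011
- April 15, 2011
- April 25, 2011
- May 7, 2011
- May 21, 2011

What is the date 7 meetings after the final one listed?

October 22, 2011

Gaps: 6, 8, 10, 12, 14 days — each gap is 2 larger than the previous one.
Next gap: 16 days. May 21, 2011 + 16 days = June 6, 2011.
Next gap: 18 days. June 6, 2011 + 18 days = June 24, 2011.
Next gap: 20 days. June 24, 2011 + 20 days = July 14, 2011.
Next gap: 22 days. July 14, 2011 + 22 days = August 5, 2011.
Next gap: 24 days. August 5, 2011 + 24 days = August 29, 2011.
Next gap: 26 days. August 29, 2011 + 26 days = September 24, 2011.
Next gap: 28 days. September 24, 2011 + 28 days = October 22, 2011.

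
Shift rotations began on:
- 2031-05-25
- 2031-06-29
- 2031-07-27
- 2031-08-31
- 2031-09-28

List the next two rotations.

2031-10-26, 2031-11-30

Every date is a Sunday; gaps 35, 28, 35, 28 days.
Each is the last Sunday of its month (at least one falls on the 29th or later, ruling out '4th Sunday').
Last Sunday of October 2031: 2031-10-26.
November 2031 ends with Sunday 2031-11-30.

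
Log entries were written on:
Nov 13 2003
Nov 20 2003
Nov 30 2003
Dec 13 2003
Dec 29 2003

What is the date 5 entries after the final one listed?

May 2 2004

Gaps: 7, 10, 13, 16 days — each gap is 3 larger than the previous one.
Next gap: 19 days. Dec 29 2003 + 19 days = Jan 17 2004.
Next gap: 22 days. Jan 17 2004 + 22 days = Feb 8 2004.
Next gap: 25 days. Feb 8 2004 + 25 days = Mar 4 2004.
Next gap: 28 days. Mar 4 2004 + 28 days = Apr 1 2004.
Next gap: 31 days. Apr 1 2004 + 31 days = May 2 2004.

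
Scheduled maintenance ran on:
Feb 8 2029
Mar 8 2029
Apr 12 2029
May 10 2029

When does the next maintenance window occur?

All dates are Thursdays, 28, 35, 28 days apart.
Specifically, the 2nd Thursday of each month.
June 2029 — 2nd Thursday is Jun 14 2029.

Jun 14 2029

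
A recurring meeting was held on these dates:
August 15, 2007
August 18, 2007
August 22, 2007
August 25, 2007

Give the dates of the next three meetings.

August 29, 2007; September 1, 2007; September 5, 2007

Gaps: 3, 4, 3 days — not constant, but cyclic with period 2.
The events fall on every Wednesday and Saturday.
The following Wednesday is August 29, 2007.
Next Saturday: September 1, 2007.
Next Wednesday: September 5, 2007.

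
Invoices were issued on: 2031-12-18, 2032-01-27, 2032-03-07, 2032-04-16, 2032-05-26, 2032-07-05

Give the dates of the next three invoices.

The spacing is 40, 40, 40, 40, 40 days — always 40 days.
2032-07-05 + 40 days = 2032-08-14.
2032-08-14 + 40 days = 2032-09-23.
2032-09-23 + 40 days = 2032-11-02.

2032-08-14, 2032-09-23, 2032-11-02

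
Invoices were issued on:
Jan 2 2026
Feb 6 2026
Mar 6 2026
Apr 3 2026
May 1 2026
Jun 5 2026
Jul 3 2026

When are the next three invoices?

Aug 7 2026, Sep 4 2026, Oct 2 2026

All dates are Fridays, 35, 28, 28, 28, 35, 28 days apart.
Specifically, the 1st Friday of each month.
August 2026 — 1st Friday is Aug 7 2026.
September 2026 — 1st Friday is Sep 4 2026.
October 2026 — 1st Friday is Oct 2 2026.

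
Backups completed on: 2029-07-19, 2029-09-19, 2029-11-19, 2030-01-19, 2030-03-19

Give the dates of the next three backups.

2030-05-19, 2030-07-19, 2030-09-19

Each date is the 19th; the gaps (62, 61, 61, 59) track the month lengths.
The rule is the 19th of every 2 months.
Next: May 2030 → 2030-05-19.
Next: July 2030 → 2030-07-19.
Next: September 2030 → 2030-09-19.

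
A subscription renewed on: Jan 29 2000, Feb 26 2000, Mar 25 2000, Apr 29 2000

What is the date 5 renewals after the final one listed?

Sep 30 2000

These are Saturdays with 28, 28, 35-day gaps.
Each is the final Saturday of its month — Jan 29 2000 is past the 28th, so '4th Saturday' doesn't fit.
May 2000 ends with Saturday May 27 2000.
Last Saturday of June 2000: Jun 24 2000.
Last Saturday of July 2000: Jul 29 2000.
August 2000 ends with Saturday Aug 26 2000.
Last Saturday of September 2000: Sep 30 2000.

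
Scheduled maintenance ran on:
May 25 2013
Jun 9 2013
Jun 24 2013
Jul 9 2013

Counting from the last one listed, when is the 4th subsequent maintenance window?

Sep 7 2013

Every event comes 15 days after the last (15, 15, 15).
Jul 9 2013 + 15 days = Jul 24 2013.
Jul 24 2013 + 15 days = Aug 8 2013.
Aug 8 2013 + 15 days = Aug 23 2013.
Aug 23 2013 + 15 days = Sep 7 2013.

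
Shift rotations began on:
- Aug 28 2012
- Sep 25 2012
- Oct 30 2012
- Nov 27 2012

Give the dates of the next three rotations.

All Tuesdays; the gaps (28, 35, 28) vary with month length.
This is the last Tuesday of each month.
December 2012 ends with Tuesday Dec 25 2012.
Last Tuesday of January 2013: Jan 29 2013.
Last Tuesday of February 2013: Feb 26 2013.

Dec 25 2012, Jan 29 2013, Feb 26 2013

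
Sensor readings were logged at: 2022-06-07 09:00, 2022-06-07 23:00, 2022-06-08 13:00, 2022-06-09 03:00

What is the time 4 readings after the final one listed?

Gaps: 14, 14, 14 hours — each event is 14 hours after the previous one.
2022-06-09 03:00 + 14 h = 2022-06-09 17:00.
2022-06-09 17:00 + 14 h = 2022-06-10 07:00.
2022-06-10 07:00 + 14 h = 2022-06-10 21:00.
2022-06-10 21:00 + 14 h = 2022-06-11 11:00.

2022-06-11 11:00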